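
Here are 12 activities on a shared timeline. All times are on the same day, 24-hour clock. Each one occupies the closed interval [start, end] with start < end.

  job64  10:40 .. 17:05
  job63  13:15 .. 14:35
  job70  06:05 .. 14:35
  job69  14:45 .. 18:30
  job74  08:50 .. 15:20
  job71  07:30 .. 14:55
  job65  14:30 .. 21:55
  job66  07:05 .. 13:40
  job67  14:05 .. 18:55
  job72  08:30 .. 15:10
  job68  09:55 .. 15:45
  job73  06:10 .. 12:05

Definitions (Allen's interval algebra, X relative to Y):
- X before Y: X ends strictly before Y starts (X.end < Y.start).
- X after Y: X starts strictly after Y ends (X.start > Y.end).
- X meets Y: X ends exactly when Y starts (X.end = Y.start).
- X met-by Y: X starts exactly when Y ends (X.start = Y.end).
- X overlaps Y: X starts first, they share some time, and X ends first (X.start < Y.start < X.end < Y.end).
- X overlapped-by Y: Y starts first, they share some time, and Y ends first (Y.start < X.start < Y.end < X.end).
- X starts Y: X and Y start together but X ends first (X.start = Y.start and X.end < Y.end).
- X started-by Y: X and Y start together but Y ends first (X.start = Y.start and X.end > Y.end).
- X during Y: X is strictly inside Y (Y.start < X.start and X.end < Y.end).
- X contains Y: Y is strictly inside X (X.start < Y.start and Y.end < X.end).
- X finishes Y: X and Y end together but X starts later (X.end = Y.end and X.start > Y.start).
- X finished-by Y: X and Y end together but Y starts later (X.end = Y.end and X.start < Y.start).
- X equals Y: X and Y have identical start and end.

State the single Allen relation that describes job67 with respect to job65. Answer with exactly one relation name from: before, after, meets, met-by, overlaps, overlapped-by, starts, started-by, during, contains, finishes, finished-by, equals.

job67 = [14:05, 18:55]; job65 = [14:30, 21:55].
Compare endpoints: job67.start < job65.start, job67.start < job65.end, job67.end > job65.start, job67.end < job65.end.
That pattern is 'overlaps'.

overlaps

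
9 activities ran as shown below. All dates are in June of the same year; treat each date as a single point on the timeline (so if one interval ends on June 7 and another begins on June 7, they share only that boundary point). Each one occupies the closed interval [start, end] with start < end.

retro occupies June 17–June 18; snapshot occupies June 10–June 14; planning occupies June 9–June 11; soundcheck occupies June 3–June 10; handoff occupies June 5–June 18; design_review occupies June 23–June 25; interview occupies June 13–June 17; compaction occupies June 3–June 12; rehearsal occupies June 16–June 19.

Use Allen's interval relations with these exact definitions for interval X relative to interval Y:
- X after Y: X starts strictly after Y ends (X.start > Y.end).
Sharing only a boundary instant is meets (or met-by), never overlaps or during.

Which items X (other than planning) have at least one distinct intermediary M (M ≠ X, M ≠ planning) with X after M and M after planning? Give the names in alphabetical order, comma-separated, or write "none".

Target planning = [June 9, June 11].
Intermediaries M with M after planning: design_review, interview, rehearsal, retro.
Via design_review — items with X after design_review: none.
Via interview — items with X after interview: design_review.
Via rehearsal — items with X after rehearsal: design_review.
Via retro — items with X after retro: design_review.
Union: design_review.

design_review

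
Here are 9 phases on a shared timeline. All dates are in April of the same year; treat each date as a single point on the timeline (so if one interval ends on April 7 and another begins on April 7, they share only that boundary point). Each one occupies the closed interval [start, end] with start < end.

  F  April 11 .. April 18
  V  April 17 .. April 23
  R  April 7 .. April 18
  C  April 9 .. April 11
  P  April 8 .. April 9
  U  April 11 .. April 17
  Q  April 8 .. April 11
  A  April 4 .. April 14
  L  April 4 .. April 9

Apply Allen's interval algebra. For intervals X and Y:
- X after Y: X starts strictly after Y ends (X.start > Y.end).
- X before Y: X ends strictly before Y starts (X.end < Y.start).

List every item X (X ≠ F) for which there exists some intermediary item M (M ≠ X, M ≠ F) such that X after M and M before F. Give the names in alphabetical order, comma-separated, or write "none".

U, V

Target F = [April 11, April 18].
Intermediaries M with M before F: L, P.
Via L — items with X after L: U, V.
Via P — items with X after P: U, V.
Union: U, V.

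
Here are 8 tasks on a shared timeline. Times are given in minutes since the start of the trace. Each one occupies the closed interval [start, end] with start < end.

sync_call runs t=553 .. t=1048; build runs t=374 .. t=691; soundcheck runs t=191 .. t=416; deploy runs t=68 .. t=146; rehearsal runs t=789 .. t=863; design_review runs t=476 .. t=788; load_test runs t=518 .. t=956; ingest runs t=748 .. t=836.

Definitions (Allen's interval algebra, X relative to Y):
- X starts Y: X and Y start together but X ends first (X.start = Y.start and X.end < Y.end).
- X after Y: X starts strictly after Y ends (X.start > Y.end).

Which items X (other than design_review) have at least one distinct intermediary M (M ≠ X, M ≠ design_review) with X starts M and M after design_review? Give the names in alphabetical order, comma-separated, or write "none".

none

Target design_review = [t=476, t=788].
Intermediaries M with M after design_review: rehearsal.
Via rehearsal — items with X starts rehearsal: none.
Union: none.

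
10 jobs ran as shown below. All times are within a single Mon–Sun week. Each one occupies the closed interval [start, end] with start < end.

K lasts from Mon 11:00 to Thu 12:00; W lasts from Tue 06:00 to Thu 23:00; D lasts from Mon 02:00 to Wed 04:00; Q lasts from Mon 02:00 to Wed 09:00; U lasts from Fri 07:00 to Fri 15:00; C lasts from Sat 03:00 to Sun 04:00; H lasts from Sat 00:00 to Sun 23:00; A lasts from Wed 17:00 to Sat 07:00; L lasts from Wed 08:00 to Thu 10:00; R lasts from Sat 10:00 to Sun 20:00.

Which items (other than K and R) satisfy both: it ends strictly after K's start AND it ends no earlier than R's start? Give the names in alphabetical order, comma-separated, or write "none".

C, H

Conditions: its end is strictly after K's start (X.end > Mon 11:00) AND its end is no earlier than R's start (X.end >= Sat 10:00).
A: end Sat 07:00 > Mon 11:00? ✓; end Sat 07:00 >= Sat 10:00? ✗ → no.
C: end Sun 04:00 > Mon 11:00? ✓; end Sun 04:00 >= Sat 10:00? ✓ → yes.
D: end Wed 04:00 > Mon 11:00? ✓; end Wed 04:00 >= Sat 10:00? ✗ → no.
H: end Sun 23:00 > Mon 11:00? ✓; end Sun 23:00 >= Sat 10:00? ✓ → yes.
L: end Thu 10:00 > Mon 11:00? ✓; end Thu 10:00 >= Sat 10:00? ✗ → no.
Q: end Wed 09:00 > Mon 11:00? ✓; end Wed 09:00 >= Sat 10:00? ✗ → no.
U: end Fri 15:00 > Mon 11:00? ✓; end Fri 15:00 >= Sat 10:00? ✗ → no.
W: end Thu 23:00 > Mon 11:00? ✓; end Thu 23:00 >= Sat 10:00? ✗ → no.
Result: C, H.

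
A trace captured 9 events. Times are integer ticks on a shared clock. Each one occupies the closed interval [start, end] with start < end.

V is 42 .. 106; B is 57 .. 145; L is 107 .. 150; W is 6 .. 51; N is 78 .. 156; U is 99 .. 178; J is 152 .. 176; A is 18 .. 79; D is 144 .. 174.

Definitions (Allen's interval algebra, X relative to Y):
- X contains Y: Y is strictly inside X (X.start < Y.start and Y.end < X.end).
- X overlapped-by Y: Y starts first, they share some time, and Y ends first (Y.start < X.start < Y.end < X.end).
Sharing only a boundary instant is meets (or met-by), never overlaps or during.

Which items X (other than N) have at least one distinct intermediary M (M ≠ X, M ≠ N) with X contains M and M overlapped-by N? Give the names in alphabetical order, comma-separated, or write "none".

Target N = [78, 156].
Intermediaries M with M overlapped-by N: D, J, U.
Via D — items with X contains D: U.
Via J — items with X contains J: U.
Via U — items with X contains U: none.
Union: U.

U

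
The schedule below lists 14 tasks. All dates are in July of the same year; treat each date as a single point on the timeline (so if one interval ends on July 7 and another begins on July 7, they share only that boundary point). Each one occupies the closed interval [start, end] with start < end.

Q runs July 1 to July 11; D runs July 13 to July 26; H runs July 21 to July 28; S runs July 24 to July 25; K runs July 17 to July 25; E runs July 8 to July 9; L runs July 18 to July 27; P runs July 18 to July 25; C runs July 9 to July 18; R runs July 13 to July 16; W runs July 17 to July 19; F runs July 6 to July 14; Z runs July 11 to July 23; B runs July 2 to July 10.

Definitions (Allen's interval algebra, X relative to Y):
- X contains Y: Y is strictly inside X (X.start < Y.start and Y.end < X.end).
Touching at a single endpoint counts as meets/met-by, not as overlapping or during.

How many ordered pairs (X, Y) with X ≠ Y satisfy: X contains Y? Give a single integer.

13

Checking all 182 ordered pairs for relation 'contains'; matching pairs in alphabetical order:
(B, E): B contains E ✓
(C, R): C contains R ✓
(D, K): D contains K ✓
(D, P): D contains P ✓
(D, S): D contains S ✓
(D, W): D contains W ✓
(F, E): F contains E ✓
(H, S): H contains S ✓
(L, S): L contains S ✓
(Q, B): Q contains B ✓
(Q, E): Q contains E ✓
(Z, R): Z contains R ✓
(Z, W): Z contains W ✓
Count: 13.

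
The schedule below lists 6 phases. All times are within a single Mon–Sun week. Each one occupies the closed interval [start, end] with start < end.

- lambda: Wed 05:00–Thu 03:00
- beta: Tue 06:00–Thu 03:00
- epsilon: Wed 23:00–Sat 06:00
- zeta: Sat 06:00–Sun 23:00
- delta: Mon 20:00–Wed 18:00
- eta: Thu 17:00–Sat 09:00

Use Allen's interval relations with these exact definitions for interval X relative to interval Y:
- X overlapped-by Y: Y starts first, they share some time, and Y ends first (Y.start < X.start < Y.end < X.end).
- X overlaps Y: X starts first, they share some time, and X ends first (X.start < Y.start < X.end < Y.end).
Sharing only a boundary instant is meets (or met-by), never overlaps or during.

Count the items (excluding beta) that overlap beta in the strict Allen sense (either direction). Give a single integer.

2

Target beta = [Tue 06:00, Thu 03:00].
delta [Mon 20:00, Wed 18:00] → overlaps → counts.
epsilon [Wed 23:00, Sat 06:00] → overlapped-by → counts.
eta [Thu 17:00, Sat 09:00] → after → no.
lambda [Wed 05:00, Thu 03:00] → finishes → no.
zeta [Sat 06:00, Sun 23:00] → after → no.
Total: 2.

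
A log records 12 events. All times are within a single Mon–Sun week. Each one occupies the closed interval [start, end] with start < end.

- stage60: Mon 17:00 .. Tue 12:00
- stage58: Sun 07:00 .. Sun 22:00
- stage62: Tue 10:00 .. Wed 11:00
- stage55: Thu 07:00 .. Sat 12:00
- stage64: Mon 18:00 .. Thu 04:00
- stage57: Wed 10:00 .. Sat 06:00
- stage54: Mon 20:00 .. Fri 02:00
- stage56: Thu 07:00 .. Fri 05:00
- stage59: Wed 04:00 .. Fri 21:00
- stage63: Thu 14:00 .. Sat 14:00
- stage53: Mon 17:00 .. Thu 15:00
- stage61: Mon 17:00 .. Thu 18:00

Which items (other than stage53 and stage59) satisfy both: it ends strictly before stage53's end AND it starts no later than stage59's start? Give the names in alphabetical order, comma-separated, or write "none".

Conditions: its end is strictly before stage53's end (X.end < Thu 15:00) AND its start is no later than stage59's start (X.start <= Wed 04:00).
stage54: end Fri 02:00 < Thu 15:00? ✗; start Mon 20:00 <= Wed 04:00? ✓ → no.
stage55: end Sat 12:00 < Thu 15:00? ✗; start Thu 07:00 <= Wed 04:00? ✗ → no.
stage56: end Fri 05:00 < Thu 15:00? ✗; start Thu 07:00 <= Wed 04:00? ✗ → no.
stage57: end Sat 06:00 < Thu 15:00? ✗; start Wed 10:00 <= Wed 04:00? ✗ → no.
stage58: end Sun 22:00 < Thu 15:00? ✗; start Sun 07:00 <= Wed 04:00? ✗ → no.
stage60: end Tue 12:00 < Thu 15:00? ✓; start Mon 17:00 <= Wed 04:00? ✓ → yes.
stage61: end Thu 18:00 < Thu 15:00? ✗; start Mon 17:00 <= Wed 04:00? ✓ → no.
stage62: end Wed 11:00 < Thu 15:00? ✓; start Tue 10:00 <= Wed 04:00? ✓ → yes.
stage63: end Sat 14:00 < Thu 15:00? ✗; start Thu 14:00 <= Wed 04:00? ✗ → no.
stage64: end Thu 04:00 < Thu 15:00? ✓; start Mon 18:00 <= Wed 04:00? ✓ → yes.
Result: stage60, stage62, stage64.

stage60, stage62, stage64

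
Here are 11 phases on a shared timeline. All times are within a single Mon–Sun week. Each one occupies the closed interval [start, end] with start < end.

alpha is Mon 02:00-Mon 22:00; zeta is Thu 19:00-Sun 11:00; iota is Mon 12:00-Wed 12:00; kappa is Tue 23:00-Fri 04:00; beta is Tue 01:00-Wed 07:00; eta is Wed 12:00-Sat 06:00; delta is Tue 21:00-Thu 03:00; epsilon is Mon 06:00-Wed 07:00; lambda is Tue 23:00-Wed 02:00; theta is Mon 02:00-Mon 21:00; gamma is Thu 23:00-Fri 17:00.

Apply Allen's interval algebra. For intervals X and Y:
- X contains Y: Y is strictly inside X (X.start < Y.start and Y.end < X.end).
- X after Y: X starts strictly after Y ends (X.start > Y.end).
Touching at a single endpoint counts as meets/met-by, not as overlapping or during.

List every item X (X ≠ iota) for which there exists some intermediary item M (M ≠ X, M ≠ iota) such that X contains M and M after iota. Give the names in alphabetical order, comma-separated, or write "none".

Target iota = [Mon 12:00, Wed 12:00].
Intermediaries M with M after iota: gamma, zeta.
Via gamma — items with X contains gamma: eta, zeta.
Via zeta — items with X contains zeta: none.
Union: eta, zeta.

eta, zeta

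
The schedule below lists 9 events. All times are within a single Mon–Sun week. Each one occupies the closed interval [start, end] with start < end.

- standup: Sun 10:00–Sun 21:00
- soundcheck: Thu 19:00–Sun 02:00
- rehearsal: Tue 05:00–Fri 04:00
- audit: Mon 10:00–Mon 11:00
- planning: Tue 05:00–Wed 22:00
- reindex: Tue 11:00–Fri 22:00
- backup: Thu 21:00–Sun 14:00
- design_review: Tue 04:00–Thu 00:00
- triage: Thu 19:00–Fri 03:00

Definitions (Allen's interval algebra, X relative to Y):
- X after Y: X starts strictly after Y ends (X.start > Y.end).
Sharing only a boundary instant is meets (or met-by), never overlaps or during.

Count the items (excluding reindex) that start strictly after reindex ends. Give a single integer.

Target reindex = [Tue 11:00, Fri 22:00].
audit [Mon 10:00, Mon 11:00] → before → no.
backup [Thu 21:00, Sun 14:00] → overlapped-by → no.
design_review [Tue 04:00, Thu 00:00] → overlaps → no.
planning [Tue 05:00, Wed 22:00] → overlaps → no.
rehearsal [Tue 05:00, Fri 04:00] → overlaps → no.
soundcheck [Thu 19:00, Sun 02:00] → overlapped-by → no.
standup [Sun 10:00, Sun 21:00] → after → counts.
triage [Thu 19:00, Fri 03:00] → during → no.
Total: 1.

1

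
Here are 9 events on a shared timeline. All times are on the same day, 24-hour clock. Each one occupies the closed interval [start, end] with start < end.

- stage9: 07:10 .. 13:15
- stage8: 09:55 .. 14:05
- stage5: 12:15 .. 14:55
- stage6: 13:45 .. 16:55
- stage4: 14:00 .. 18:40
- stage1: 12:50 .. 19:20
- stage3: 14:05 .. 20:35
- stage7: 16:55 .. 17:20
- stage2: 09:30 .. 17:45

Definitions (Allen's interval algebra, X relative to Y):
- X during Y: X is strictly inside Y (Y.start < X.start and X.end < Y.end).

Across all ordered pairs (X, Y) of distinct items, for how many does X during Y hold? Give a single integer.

Checking all 72 ordered pairs for relation 'during'; matching pairs in alphabetical order:
(stage4, stage1): stage4 during stage1 ✓
(stage5, stage2): stage5 during stage2 ✓
(stage6, stage1): stage6 during stage1 ✓
(stage6, stage2): stage6 during stage2 ✓
(stage7, stage1): stage7 during stage1 ✓
(stage7, stage2): stage7 during stage2 ✓
(stage7, stage3): stage7 during stage3 ✓
(stage7, stage4): stage7 during stage4 ✓
(stage8, stage2): stage8 during stage2 ✓
Count: 9.

9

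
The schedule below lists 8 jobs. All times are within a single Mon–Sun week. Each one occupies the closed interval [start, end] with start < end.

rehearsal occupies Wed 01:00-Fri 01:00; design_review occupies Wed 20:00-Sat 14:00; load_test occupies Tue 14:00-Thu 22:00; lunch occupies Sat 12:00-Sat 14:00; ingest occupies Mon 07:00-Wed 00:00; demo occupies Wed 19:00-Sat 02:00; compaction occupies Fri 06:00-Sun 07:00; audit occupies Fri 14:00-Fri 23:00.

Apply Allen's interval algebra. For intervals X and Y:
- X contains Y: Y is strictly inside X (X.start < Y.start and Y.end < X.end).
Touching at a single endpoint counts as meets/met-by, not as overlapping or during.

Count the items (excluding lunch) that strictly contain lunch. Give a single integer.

Target lunch = [Sat 12:00, Sat 14:00].
audit [Fri 14:00, Fri 23:00] → before → no.
compaction [Fri 06:00, Sun 07:00] → contains → counts.
demo [Wed 19:00, Sat 02:00] → before → no.
design_review [Wed 20:00, Sat 14:00] → finished-by → no.
ingest [Mon 07:00, Wed 00:00] → before → no.
load_test [Tue 14:00, Thu 22:00] → before → no.
rehearsal [Wed 01:00, Fri 01:00] → before → no.
Total: 1.

1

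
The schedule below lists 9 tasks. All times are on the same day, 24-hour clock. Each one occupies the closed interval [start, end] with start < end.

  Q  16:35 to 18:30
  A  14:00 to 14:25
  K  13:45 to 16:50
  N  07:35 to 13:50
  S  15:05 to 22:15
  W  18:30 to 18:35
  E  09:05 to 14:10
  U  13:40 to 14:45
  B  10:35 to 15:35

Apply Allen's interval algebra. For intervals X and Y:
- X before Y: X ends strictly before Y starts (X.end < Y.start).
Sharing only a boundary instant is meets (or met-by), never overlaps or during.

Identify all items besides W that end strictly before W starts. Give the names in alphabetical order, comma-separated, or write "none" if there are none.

Target W = [18:30, 18:35].
A [14:00, 14:25] → before → yes.
B [10:35, 15:35] → before → yes.
E [09:05, 14:10] → before → yes.
K [13:45, 16:50] → before → yes.
N [07:35, 13:50] → before → yes.
Q [16:35, 18:30] → meets → no.
S [15:05, 22:15] → contains → no.
U [13:40, 14:45] → before → yes.
Result: A, B, E, K, N, U.

A, B, E, K, N, U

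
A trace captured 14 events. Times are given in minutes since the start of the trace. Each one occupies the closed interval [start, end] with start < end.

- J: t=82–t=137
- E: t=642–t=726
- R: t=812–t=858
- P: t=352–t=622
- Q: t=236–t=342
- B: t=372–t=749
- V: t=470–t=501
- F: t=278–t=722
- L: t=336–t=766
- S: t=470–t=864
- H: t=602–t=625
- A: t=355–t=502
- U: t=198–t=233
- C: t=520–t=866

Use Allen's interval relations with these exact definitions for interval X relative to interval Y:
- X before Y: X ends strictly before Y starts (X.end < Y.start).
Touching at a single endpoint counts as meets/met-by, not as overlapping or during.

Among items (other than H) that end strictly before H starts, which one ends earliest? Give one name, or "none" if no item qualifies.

J

Target H = [t=602, t=625].
A [t=355, t=502] → before → candidate.
B [t=372, t=749] → contains → excluded.
C [t=520, t=866] → contains → excluded.
E [t=642, t=726] → after → excluded.
F [t=278, t=722] → contains → excluded.
J [t=82, t=137] → before → candidate.
L [t=336, t=766] → contains → excluded.
P [t=352, t=622] → overlaps → excluded.
Q [t=236, t=342] → before → candidate.
R [t=812, t=858] → after → excluded.
S [t=470, t=864] → contains → excluded.
U [t=198, t=233] → before → candidate.
V [t=470, t=501] → before → candidate.
Among candidates, earliest end is t=137 → J.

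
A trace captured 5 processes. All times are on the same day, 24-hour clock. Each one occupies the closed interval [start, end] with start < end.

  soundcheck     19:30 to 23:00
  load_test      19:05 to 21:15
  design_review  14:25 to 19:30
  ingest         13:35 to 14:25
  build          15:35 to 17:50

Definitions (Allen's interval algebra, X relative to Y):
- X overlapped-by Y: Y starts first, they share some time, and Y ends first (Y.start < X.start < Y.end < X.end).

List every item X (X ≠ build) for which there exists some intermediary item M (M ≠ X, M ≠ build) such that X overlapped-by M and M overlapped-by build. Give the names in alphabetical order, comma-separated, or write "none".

none

Target build = [15:35, 17:50].
Intermediaries M with M overlapped-by build: none.
Union: none.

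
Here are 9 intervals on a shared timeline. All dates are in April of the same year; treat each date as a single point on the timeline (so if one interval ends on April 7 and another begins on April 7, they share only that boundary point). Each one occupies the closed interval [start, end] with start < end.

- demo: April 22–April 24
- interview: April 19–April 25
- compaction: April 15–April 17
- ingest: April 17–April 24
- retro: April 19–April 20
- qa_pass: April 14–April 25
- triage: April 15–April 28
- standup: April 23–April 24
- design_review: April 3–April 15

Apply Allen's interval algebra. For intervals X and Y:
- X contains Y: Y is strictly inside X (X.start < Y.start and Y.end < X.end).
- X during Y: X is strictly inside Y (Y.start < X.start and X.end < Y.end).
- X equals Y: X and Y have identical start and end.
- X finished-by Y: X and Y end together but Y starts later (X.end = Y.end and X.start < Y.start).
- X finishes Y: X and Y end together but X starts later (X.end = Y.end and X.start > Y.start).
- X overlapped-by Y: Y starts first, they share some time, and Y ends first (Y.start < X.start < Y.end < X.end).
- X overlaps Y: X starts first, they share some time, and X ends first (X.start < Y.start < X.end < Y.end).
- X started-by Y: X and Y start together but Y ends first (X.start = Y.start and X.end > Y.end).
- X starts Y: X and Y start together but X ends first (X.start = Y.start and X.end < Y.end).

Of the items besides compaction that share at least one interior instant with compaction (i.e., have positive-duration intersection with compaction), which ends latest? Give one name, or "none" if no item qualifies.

Target compaction = [April 15, April 17].
demo [April 22, April 24] → after → excluded.
design_review [April 3, April 15] → meets → excluded.
ingest [April 17, April 24] → met-by → excluded.
interview [April 19, April 25] → after → excluded.
qa_pass [April 14, April 25] → contains → candidate.
retro [April 19, April 20] → after → excluded.
standup [April 23, April 24] → after → excluded.
triage [April 15, April 28] → started-by → candidate.
Among candidates, latest end is April 28 → triage.

triage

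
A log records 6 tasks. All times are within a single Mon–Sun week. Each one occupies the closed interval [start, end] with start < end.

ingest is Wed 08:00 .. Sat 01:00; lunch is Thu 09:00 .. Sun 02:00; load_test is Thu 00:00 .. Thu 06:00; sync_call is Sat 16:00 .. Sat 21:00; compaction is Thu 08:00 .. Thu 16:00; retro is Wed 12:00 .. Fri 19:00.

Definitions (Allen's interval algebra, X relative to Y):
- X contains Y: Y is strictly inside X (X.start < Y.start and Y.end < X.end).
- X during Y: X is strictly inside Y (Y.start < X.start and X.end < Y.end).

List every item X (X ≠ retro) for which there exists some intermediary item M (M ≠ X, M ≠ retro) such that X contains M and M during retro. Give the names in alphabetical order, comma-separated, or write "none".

Target retro = [Wed 12:00, Fri 19:00].
Intermediaries M with M during retro: compaction, load_test.
Via compaction — items with X contains compaction: ingest.
Via load_test — items with X contains load_test: ingest.
Union: ingest.

ingest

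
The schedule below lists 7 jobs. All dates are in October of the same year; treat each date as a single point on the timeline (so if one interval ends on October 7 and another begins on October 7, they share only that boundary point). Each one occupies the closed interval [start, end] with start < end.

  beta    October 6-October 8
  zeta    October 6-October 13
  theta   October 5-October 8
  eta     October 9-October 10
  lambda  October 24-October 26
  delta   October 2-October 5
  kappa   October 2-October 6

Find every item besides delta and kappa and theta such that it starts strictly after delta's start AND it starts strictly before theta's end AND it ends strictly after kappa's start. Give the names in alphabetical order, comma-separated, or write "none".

Conditions: its start is strictly after delta's start (X.start > October 2) AND its start is strictly before theta's end (X.start < October 8) AND its end is strictly after kappa's start (X.end > October 2).
beta: start October 6 > October 2? ✓; start October 6 < October 8? ✓; end October 8 > October 2? ✓ → yes.
eta: start October 9 > October 2? ✓; start October 9 < October 8? ✗; end October 10 > October 2? ✓ → no.
lambda: start October 24 > October 2? ✓; start October 24 < October 8? ✗; end October 26 > October 2? ✓ → no.
zeta: start October 6 > October 2? ✓; start October 6 < October 8? ✓; end October 13 > October 2? ✓ → yes.
Result: beta, zeta.

beta, zeta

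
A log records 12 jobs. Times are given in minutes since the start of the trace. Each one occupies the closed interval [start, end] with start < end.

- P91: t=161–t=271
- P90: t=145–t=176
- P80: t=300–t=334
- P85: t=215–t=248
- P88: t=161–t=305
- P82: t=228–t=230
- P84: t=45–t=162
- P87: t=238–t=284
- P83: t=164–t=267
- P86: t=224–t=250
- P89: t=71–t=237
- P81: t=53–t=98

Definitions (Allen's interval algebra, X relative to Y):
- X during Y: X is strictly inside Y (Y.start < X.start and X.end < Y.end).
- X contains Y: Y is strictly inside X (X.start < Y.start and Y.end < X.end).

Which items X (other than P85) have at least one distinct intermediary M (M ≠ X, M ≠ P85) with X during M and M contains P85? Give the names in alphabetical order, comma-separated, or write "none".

Target P85 = [t=215, t=248].
Intermediaries M with M contains P85: P83, P88, P91.
Via P83 — items with X during P83: P82, P86.
Via P88 — items with X during P88: P82, P83, P86, P87.
Via P91 — items with X during P91: P82, P83, P86.
Union: P82, P83, P86, P87.

P82, P83, P86, P87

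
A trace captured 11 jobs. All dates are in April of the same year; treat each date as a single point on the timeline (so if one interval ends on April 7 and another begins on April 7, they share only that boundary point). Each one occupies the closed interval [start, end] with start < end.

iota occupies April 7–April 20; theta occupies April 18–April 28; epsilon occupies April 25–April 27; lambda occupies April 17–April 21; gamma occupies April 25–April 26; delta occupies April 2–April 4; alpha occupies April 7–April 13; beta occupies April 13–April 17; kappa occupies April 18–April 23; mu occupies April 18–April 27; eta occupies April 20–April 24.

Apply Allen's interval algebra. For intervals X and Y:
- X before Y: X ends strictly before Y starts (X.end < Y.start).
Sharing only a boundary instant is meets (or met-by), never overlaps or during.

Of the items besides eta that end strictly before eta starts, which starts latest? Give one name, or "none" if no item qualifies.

Target eta = [April 20, April 24].
alpha [April 7, April 13] → before → candidate.
beta [April 13, April 17] → before → candidate.
delta [April 2, April 4] → before → candidate.
epsilon [April 25, April 27] → after → excluded.
gamma [April 25, April 26] → after → excluded.
iota [April 7, April 20] → meets → excluded.
kappa [April 18, April 23] → overlaps → excluded.
lambda [April 17, April 21] → overlaps → excluded.
mu [April 18, April 27] → contains → excluded.
theta [April 18, April 28] → contains → excluded.
Among candidates, latest start is April 13 → beta.

beta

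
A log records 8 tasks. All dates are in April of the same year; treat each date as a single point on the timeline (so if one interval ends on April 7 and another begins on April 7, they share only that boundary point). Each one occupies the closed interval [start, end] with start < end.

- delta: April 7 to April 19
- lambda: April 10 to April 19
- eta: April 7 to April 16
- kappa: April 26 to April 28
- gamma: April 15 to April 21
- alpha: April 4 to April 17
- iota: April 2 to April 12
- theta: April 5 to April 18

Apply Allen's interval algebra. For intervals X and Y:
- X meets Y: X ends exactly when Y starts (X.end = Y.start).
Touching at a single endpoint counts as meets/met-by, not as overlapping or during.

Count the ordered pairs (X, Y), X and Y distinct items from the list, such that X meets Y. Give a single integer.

Checking all 56 ordered pairs for relation 'meets'; matching pairs in alphabetical order:
No pair satisfies it.
Count: 0.

0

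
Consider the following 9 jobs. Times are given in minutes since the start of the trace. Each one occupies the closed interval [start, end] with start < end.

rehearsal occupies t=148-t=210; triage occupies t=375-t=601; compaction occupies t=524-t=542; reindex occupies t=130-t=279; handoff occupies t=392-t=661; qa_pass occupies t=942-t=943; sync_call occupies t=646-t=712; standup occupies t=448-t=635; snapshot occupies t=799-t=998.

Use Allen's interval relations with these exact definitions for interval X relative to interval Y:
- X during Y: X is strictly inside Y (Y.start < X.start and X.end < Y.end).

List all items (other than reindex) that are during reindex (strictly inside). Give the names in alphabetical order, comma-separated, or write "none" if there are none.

rehearsal

Target reindex = [t=130, t=279].
compaction [t=524, t=542] → after → no.
handoff [t=392, t=661] → after → no.
qa_pass [t=942, t=943] → after → no.
rehearsal [t=148, t=210] → during → yes.
snapshot [t=799, t=998] → after → no.
standup [t=448, t=635] → after → no.
sync_call [t=646, t=712] → after → no.
triage [t=375, t=601] → after → no.
Result: rehearsal.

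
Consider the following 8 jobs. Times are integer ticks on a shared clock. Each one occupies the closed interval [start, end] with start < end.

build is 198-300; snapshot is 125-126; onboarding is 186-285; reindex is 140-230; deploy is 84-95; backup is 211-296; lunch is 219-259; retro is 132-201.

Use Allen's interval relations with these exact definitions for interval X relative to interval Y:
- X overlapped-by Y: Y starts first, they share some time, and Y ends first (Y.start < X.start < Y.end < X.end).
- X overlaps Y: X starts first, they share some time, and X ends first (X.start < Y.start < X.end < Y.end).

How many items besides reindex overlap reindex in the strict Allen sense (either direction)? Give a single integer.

Target reindex = [140, 230].
backup [211, 296] → overlapped-by → counts.
build [198, 300] → overlapped-by → counts.
deploy [84, 95] → before → no.
lunch [219, 259] → overlapped-by → counts.
onboarding [186, 285] → overlapped-by → counts.
retro [132, 201] → overlaps → counts.
snapshot [125, 126] → before → no.
Total: 5.

5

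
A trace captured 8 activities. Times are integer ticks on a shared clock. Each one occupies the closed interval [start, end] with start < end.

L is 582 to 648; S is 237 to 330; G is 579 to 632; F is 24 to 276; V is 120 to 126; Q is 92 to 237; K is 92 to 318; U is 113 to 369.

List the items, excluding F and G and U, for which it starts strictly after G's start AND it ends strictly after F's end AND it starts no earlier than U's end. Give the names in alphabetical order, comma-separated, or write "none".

Conditions: its start is strictly after G's start (X.start > 579) AND its end is strictly after F's end (X.end > 276) AND its start is no earlier than U's end (X.start >= 369).
K: start 92 > 579? ✗; end 318 > 276? ✓; start 92 >= 369? ✗ → no.
L: start 582 > 579? ✓; end 648 > 276? ✓; start 582 >= 369? ✓ → yes.
Q: start 92 > 579? ✗; end 237 > 276? ✗; start 92 >= 369? ✗ → no.
S: start 237 > 579? ✗; end 330 > 276? ✓; start 237 >= 369? ✗ → no.
V: start 120 > 579? ✗; end 126 > 276? ✗; start 120 >= 369? ✗ → no.
Result: L.

L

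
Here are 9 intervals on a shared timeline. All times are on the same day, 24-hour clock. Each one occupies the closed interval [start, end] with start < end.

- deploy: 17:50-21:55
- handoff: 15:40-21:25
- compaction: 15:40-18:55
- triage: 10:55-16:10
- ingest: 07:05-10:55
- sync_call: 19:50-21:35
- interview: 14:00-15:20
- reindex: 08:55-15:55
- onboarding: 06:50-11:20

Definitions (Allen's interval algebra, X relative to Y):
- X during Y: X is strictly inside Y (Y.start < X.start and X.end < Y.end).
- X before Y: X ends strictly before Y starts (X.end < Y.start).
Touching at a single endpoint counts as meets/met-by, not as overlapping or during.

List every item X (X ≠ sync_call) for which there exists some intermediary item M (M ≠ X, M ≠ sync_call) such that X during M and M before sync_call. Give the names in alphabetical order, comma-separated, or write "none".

ingest, interview

Target sync_call = [19:50, 21:35].
Intermediaries M with M before sync_call: compaction, ingest, interview, onboarding, reindex, triage.
Via compaction — items with X during compaction: none.
Via ingest — items with X during ingest: none.
Via interview — items with X during interview: none.
Via onboarding — items with X during onboarding: ingest.
Via reindex — items with X during reindex: interview.
Via triage — items with X during triage: interview.
Union: ingest, interview.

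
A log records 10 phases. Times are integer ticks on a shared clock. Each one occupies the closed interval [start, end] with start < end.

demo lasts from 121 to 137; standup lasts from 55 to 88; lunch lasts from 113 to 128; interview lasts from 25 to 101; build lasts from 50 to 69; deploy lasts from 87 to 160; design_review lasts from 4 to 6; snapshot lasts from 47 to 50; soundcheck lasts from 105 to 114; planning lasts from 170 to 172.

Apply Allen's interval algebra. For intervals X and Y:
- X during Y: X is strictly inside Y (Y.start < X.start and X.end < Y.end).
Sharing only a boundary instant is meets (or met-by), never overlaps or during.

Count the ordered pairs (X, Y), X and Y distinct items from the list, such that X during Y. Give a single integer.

Checking all 90 ordered pairs for relation 'during'; matching pairs in alphabetical order:
(build, interview): build during interview ✓
(demo, deploy): demo during deploy ✓
(lunch, deploy): lunch during deploy ✓
(snapshot, interview): snapshot during interview ✓
(soundcheck, deploy): soundcheck during deploy ✓
(standup, interview): standup during interview ✓
Count: 6.

6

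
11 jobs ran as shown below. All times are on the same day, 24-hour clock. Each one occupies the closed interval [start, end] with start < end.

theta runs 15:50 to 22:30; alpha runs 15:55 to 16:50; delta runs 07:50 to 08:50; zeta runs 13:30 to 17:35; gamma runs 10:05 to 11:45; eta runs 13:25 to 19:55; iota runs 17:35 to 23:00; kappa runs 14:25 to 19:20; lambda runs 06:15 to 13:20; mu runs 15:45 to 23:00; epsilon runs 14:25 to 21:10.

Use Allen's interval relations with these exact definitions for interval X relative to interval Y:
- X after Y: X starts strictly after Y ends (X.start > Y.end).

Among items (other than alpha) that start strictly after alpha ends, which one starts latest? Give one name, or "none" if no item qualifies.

iota

Target alpha = [15:55, 16:50].
delta [07:50, 08:50] → before → excluded.
epsilon [14:25, 21:10] → contains → excluded.
eta [13:25, 19:55] → contains → excluded.
gamma [10:05, 11:45] → before → excluded.
iota [17:35, 23:00] → after → candidate.
kappa [14:25, 19:20] → contains → excluded.
lambda [06:15, 13:20] → before → excluded.
mu [15:45, 23:00] → contains → excluded.
theta [15:50, 22:30] → contains → excluded.
zeta [13:30, 17:35] → contains → excluded.
Among candidates, latest start is 17:35 → iota.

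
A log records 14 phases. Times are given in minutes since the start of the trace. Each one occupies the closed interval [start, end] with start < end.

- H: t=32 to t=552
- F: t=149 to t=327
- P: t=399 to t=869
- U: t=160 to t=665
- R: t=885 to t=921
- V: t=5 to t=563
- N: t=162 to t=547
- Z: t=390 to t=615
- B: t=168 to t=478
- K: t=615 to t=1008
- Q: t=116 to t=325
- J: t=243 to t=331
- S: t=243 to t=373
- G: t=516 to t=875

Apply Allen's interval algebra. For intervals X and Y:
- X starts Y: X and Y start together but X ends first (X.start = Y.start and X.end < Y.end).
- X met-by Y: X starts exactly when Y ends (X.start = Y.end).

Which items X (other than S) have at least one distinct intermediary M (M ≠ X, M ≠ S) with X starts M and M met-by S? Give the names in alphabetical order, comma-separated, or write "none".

none

Target S = [t=243, t=373].
Intermediaries M with M met-by S: none.
Union: none.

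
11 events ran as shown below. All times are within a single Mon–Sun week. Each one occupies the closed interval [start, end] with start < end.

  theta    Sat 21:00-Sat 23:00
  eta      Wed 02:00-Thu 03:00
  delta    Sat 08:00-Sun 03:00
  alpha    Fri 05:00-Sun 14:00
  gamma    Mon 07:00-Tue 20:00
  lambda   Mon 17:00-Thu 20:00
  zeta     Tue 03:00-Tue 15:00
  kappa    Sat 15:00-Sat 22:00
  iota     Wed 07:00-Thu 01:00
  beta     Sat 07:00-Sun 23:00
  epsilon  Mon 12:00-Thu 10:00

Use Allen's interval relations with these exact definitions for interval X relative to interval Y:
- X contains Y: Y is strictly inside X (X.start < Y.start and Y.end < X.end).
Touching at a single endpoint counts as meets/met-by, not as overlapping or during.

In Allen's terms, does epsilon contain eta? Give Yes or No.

epsilon = [Mon 12:00, Thu 10:00], eta = [Wed 02:00, Thu 03:00].
Actual relation of epsilon to eta: contains.
Asked whether 'contains' holds → Yes.

Yes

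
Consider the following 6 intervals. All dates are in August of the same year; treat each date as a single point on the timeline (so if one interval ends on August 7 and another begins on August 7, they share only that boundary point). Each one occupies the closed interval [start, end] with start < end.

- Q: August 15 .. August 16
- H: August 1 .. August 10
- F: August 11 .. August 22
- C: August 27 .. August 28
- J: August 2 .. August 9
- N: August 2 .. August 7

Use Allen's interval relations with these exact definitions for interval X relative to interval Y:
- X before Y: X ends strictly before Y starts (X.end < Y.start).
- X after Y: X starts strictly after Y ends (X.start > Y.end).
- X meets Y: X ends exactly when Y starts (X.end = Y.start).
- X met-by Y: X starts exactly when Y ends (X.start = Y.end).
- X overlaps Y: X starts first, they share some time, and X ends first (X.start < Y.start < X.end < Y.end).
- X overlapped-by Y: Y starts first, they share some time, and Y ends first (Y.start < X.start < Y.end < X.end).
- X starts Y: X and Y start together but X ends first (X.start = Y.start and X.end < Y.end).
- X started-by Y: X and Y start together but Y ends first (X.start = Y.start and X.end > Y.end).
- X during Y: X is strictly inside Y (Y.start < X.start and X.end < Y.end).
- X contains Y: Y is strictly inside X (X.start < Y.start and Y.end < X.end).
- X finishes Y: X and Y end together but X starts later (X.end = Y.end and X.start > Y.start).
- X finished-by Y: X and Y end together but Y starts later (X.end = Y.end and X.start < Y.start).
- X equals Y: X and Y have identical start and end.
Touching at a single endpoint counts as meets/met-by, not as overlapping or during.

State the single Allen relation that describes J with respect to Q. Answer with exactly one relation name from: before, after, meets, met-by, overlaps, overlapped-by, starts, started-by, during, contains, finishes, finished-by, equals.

J = [August 2, August 9]; Q = [August 15, August 16].
Compare endpoints: J.start < Q.start, J.start < Q.end, J.end < Q.start, J.end < Q.end.
That pattern is 'before'.

before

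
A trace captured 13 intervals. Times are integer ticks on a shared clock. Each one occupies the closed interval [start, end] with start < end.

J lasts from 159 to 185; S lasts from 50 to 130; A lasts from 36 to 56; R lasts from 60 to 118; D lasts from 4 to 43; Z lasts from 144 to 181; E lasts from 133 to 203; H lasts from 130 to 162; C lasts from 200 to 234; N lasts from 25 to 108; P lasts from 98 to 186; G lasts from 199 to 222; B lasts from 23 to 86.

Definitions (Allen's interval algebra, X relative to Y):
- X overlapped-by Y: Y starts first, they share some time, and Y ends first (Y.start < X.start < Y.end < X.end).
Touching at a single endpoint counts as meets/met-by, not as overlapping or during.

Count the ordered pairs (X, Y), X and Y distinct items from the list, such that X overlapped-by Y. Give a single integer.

Checking all 156 ordered pairs for relation 'overlapped-by'; matching pairs in alphabetical order:
(A, D): A overlapped-by D ✓
(B, D): B overlapped-by D ✓
(C, E): C overlapped-by E ✓
(C, G): C overlapped-by G ✓
(E, H): E overlapped-by H ✓
(E, P): E overlapped-by P ✓
(G, E): G overlapped-by E ✓
(J, H): J overlapped-by H ✓
(J, Z): J overlapped-by Z ✓
(N, B): N overlapped-by B ✓
(N, D): N overlapped-by D ✓
(P, N): P overlapped-by N ✓
(P, R): P overlapped-by R ✓
(P, S): P overlapped-by S ✓
(R, B): R overlapped-by B ✓
(R, N): R overlapped-by N ✓
(S, A): S overlapped-by A ✓
(S, B): S overlapped-by B ✓
(S, N): S overlapped-by N ✓
(Z, H): Z overlapped-by H ✓
Count: 20.

20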